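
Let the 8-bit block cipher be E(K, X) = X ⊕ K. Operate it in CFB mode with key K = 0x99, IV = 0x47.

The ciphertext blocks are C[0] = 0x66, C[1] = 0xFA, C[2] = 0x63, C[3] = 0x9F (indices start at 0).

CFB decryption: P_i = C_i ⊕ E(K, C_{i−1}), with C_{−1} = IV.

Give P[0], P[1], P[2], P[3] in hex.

P[0] = 0xB8, P[1] = 0x05, P[2] = 0x00, P[3] = 0x65

P[0]: E(K, 0x47) = 0xDE; 0x66 ⊕ 0xDE = 0xB8.
P[1]: E(K, 0x66) = 0xFF; 0xFA ⊕ 0xFF = 0x05.
P[2]: E(K, 0xFA) = 0x63; 0x63 ⊕ 0x63 = 0x00.
P[3]: E(K, 0x63) = 0xFA; 0x9F ⊕ 0xFA = 0x65.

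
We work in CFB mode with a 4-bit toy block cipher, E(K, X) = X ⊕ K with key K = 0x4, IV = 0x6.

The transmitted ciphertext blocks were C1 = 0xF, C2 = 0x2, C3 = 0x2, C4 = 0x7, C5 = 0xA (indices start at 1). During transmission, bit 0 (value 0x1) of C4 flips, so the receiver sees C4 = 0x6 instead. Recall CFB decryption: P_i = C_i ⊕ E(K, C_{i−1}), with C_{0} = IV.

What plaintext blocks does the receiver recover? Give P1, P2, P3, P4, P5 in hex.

P1 = 0xD, P2 = 0x9, P3 = 0x4, P4 = 0x0, P5 = 0x8

Only C4 changed, to 0x6. In CFB, a change in C_i flips the same bit in P_i and garbles P_{i+1}. Decrypting the received ciphertext:
P1: E(K, 0x6) = 0x2; 0xF ⊕ 0x2 = 0xD.
P2: E(K, 0xF) = 0xB; 0x2 ⊕ 0xB = 0x9.
P3: E(K, 0x2) = 0x6; 0x2 ⊕ 0x6 = 0x4.
P4: E(K, 0x2) = 0x6; 0x6 ⊕ 0x6 = 0x0.
P5: E(K, 0x6) = 0x2; 0xA ⊕ 0x2 = 0x8.
Blocks that differ from the original plaintext: P4, P5.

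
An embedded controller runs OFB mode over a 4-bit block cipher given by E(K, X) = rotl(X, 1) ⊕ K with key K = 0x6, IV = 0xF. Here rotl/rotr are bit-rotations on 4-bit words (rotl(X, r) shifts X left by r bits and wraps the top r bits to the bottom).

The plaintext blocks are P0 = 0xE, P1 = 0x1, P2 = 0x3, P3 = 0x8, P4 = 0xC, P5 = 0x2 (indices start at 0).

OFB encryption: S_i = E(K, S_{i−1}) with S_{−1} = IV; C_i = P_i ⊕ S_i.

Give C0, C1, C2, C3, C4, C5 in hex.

C0 = 0x7, C1 = 0x4, C2 = 0xF, C3 = 0x7, C4 = 0x5, C5 = 0x7

C0: S = E(K, 0xF) = 0x9; 0xE ⊕ 0x9 = 0x7.
C1: S = E(K, 0x9) = 0x5; 0x1 ⊕ 0x5 = 0x4.
C2: S = E(K, 0x5) = 0xC; 0x3 ⊕ 0xC = 0xF.
C3: S = E(K, 0xC) = 0xF; 0x8 ⊕ 0xF = 0x7.
C4: S = E(K, 0xF) = 0x9; 0xC ⊕ 0x9 = 0x5.
C5: S = E(K, 0x9) = 0x5; 0x2 ⊕ 0x5 = 0x7.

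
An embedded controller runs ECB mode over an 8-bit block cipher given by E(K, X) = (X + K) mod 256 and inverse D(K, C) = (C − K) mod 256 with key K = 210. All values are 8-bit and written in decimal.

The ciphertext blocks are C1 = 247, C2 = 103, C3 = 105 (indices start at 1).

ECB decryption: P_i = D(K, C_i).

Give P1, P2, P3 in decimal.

P1: D(K, 247) = 37.
P2: D(K, 103) = 149.
P3: D(K, 105) = 151.

P1 = 37, P2 = 149, P3 = 151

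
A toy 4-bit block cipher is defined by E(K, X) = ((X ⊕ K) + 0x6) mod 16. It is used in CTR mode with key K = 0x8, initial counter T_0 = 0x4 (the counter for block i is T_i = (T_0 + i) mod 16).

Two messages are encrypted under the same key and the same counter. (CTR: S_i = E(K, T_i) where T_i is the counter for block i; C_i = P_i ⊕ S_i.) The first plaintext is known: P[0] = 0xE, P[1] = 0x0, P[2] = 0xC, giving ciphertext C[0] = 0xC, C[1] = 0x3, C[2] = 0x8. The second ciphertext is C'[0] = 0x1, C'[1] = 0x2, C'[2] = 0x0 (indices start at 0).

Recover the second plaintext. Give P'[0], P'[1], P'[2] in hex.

P'[0] = 0x3, P'[1] = 0x1, P'[2] = 0x4

In CTR with a reused counter, both messages share the same keystream S_i, so C_i ⊕ C'_i = P_i ⊕ P'_i and thus P'_i = P_i ⊕ C_i ⊕ C'_i.
P'[0]: 0xE ⊕ 0xC ⊕ 0x1 = 0x3.
P'[1]: 0x0 ⊕ 0x3 ⊕ 0x2 = 0x1.
P'[2]: 0xC ⊕ 0x8 ⊕ 0x0 = 0x4.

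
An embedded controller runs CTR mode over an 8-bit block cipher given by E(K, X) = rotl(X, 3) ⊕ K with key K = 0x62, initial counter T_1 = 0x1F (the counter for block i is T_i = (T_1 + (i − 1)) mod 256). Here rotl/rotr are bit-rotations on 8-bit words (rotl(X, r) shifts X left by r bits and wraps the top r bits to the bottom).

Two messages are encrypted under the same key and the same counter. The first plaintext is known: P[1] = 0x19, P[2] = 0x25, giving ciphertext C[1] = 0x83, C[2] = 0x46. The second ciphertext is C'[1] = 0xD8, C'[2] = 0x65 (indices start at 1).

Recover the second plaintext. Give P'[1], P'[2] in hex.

P'[1] = 0x42, P'[2] = 0x06

In CTR with a reused counter, both messages share the same keystream S_i, so C_i ⊕ C'_i = P_i ⊕ P'_i and thus P'_i = P_i ⊕ C_i ⊕ C'_i.
P'[1]: 0x19 ⊕ 0x83 ⊕ 0xD8 = 0x42.
P'[2]: 0x25 ⊕ 0x46 ⊕ 0x65 = 0x06.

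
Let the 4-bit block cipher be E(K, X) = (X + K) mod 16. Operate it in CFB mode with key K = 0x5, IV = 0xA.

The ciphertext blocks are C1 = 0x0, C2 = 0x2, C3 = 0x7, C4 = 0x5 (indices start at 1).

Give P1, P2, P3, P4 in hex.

P1 = 0xF, P2 = 0x7, P3 = 0x0, P4 = 0x9

CFB decryption: P_i = C_i ⊕ E(K, C_{i−1}), with C_{0} = IV.
P1: E(K, 0xA) = 0xF; 0x0 ⊕ 0xF = 0xF.
P2: E(K, 0x0) = 0x5; 0x2 ⊕ 0x5 = 0x7.
P3: E(K, 0x2) = 0x7; 0x7 ⊕ 0x7 = 0x0.
P4: E(K, 0x7) = 0xC; 0x5 ⊕ 0xC = 0x9.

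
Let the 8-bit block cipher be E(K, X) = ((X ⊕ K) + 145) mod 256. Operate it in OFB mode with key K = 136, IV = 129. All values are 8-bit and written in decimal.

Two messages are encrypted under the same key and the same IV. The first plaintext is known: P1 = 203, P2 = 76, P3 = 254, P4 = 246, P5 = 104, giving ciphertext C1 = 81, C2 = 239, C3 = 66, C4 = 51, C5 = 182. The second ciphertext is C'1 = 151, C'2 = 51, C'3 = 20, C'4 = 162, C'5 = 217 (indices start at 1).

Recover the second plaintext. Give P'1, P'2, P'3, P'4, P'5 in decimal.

In OFB with a reused IV, both messages share the same keystream S_i, so C_i ⊕ C'_i = P_i ⊕ P'_i and thus P'_i = P_i ⊕ C_i ⊕ C'_i.
P'1: 203 ⊕ 81 ⊕ 151 = 13.
P'2: 76 ⊕ 239 ⊕ 51 = 144.
P'3: 254 ⊕ 66 ⊕ 20 = 168.
P'4: 246 ⊕ 51 ⊕ 162 = 103.
P'5: 104 ⊕ 182 ⊕ 217 = 7.

P'1 = 13, P'2 = 144, P'3 = 168, P'4 = 103, P'5 = 7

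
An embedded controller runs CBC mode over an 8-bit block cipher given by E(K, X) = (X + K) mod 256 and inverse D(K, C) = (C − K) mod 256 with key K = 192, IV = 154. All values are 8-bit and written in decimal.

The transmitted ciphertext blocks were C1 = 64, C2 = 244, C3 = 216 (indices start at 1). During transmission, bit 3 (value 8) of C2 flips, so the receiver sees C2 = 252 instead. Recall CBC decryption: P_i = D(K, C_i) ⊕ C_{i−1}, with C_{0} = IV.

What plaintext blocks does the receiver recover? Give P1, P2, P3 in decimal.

Only C2 changed, to 252. In CBC, a change in C_i garbles P_i and flips the same bit in P_{i+1}. Decrypting the received ciphertext:
P1: D(K, 64) = 128; 128 ⊕ 154 = 26.
P2: D(K, 252) = 60; 60 ⊕ 64 = 124.
P3: D(K, 216) = 24; 24 ⊕ 252 = 228.
Blocks that differ from the original plaintext: P2, P3.

P1 = 26, P2 = 124, P3 = 228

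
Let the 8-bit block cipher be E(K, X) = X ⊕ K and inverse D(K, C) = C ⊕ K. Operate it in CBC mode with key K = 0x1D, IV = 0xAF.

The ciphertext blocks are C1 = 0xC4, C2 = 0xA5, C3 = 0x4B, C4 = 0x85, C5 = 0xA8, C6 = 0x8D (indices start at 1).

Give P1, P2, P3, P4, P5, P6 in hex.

CBC decryption: P_i = D(K, C_i) ⊕ C_{i−1}, with C_{0} = IV.
P1: D(K, 0xC4) = 0xD9; 0xD9 ⊕ 0xAF = 0x76.
P2: D(K, 0xA5) = 0xB8; 0xB8 ⊕ 0xC4 = 0x7C.
P3: D(K, 0x4B) = 0x56; 0x56 ⊕ 0xA5 = 0xF3.
P4: D(K, 0x85) = 0x98; 0x98 ⊕ 0x4B = 0xD3.
P5: D(K, 0xA8) = 0xB5; 0xB5 ⊕ 0x85 = 0x30.
P6: D(K, 0x8D) = 0x90; 0x90 ⊕ 0xA8 = 0x38.

P1 = 0x76, P2 = 0x7C, P3 = 0xF3, P4 = 0xD3, P5 = 0x30, P6 = 0x38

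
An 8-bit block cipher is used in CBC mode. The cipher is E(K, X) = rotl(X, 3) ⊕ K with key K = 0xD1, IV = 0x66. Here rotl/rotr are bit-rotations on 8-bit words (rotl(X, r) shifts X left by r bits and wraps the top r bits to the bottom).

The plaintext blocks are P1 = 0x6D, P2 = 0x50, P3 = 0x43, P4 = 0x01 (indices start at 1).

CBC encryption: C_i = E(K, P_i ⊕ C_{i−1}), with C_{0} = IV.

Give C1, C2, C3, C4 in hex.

C1 = 0x89, C2 = 0x1F, C3 = 0x33, C4 = 0x40

C1: P1 ⊕ 0x66 = 0x0B; E(K, 0x0B) = 0x89.
C2: P2 ⊕ 0x89 = 0xD9; E(K, 0xD9) = 0x1F.
C3: P3 ⊕ 0x1F = 0x5C; E(K, 0x5C) = 0x33.
C4: P4 ⊕ 0x33 = 0x32; E(K, 0x32) = 0x40.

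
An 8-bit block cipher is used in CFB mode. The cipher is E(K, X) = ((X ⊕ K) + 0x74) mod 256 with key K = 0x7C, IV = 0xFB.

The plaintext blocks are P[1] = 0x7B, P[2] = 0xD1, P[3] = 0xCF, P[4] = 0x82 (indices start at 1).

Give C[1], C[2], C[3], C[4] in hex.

C[1] = 0x80, C[2] = 0xA1, C[3] = 0x9E, C[4] = 0xD4

CFB encryption: C_i = P_i ⊕ E(K, C_{i−1}), with C_{0} = IV.
C[1]: E(K, 0xFB) = 0xFB; 0x7B ⊕ 0xFB = 0x80.
C[2]: E(K, 0x80) = 0x70; 0xD1 ⊕ 0x70 = 0xA1.
C[3]: E(K, 0xA1) = 0x51; 0xCF ⊕ 0x51 = 0x9E.
C[4]: E(K, 0x9E) = 0x56; 0x82 ⊕ 0x56 = 0xD4.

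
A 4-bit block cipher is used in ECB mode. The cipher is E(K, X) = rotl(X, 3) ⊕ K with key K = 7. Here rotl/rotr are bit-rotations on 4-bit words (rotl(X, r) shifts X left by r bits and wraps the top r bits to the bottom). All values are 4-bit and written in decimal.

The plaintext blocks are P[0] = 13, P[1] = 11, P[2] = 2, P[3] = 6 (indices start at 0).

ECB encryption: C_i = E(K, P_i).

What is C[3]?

C[3] = 4

C[3]: E(K, 6) = 4.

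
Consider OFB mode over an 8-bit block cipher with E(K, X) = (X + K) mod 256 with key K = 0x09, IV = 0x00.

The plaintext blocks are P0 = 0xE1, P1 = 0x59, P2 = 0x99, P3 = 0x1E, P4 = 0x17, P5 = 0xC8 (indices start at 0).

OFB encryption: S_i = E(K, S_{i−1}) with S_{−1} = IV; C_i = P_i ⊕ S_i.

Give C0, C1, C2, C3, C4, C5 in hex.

C0 = 0xE8, C1 = 0x4B, C2 = 0x82, C3 = 0x3A, C4 = 0x3A, C5 = 0xFE

C0: S = E(K, 0x00) = 0x09; 0xE1 ⊕ 0x09 = 0xE8.
C1: S = E(K, 0x09) = 0x12; 0x59 ⊕ 0x12 = 0x4B.
C2: S = E(K, 0x12) = 0x1B; 0x99 ⊕ 0x1B = 0x82.
C3: S = E(K, 0x1B) = 0x24; 0x1E ⊕ 0x24 = 0x3A.
C4: S = E(K, 0x24) = 0x2D; 0x17 ⊕ 0x2D = 0x3A.
C5: S = E(K, 0x2D) = 0x36; 0xC8 ⊕ 0x36 = 0xFE.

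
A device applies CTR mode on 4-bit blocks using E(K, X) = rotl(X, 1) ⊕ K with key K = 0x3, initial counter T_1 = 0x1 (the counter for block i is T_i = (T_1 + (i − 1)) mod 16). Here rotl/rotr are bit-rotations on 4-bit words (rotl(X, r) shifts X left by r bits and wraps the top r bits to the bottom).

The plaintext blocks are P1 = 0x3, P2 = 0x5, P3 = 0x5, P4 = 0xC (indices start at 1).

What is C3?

CTR encryption: S_i = E(K, T_i) where T_i is the counter for block i; C_i = P_i ⊕ S_i.
C1: T = 0x1, S = E(K, T) = 0x1; 0x3 ⊕ 0x1 = 0x2.
C2: T = 0x2, S = E(K, T) = 0x7; 0x5 ⊕ 0x7 = 0x2.
C3: T = 0x3, S = E(K, T) = 0x5; 0x5 ⊕ 0x5 = 0x0.

C3 = 0x0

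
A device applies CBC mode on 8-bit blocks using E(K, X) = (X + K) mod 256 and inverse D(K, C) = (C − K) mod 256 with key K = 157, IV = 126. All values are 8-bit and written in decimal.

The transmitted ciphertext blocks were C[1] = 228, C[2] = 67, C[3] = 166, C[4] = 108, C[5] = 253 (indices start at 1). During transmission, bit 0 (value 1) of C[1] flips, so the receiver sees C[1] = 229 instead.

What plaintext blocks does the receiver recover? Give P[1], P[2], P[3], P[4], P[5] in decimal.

P[1] = 54, P[2] = 67, P[3] = 74, P[4] = 105, P[5] = 12

CBC decryption: P_i = D(K, C_i) ⊕ C_{i−1}, with C_{0} = IV.
Only C[1] changed, to 229. In CBC, a change in C_i garbles P_i and flips the same bit in P_{i+1}. Decrypting the received ciphertext:
P[1]: D(K, 229) = 72; 72 ⊕ 126 = 54.
P[2]: D(K, 67) = 166; 166 ⊕ 229 = 67.
P[3]: D(K, 166) = 9; 9 ⊕ 67 = 74.
P[4]: D(K, 108) = 207; 207 ⊕ 166 = 105.
P[5]: D(K, 253) = 96; 96 ⊕ 108 = 12.
Blocks that differ from the original plaintext: P[1], P[2].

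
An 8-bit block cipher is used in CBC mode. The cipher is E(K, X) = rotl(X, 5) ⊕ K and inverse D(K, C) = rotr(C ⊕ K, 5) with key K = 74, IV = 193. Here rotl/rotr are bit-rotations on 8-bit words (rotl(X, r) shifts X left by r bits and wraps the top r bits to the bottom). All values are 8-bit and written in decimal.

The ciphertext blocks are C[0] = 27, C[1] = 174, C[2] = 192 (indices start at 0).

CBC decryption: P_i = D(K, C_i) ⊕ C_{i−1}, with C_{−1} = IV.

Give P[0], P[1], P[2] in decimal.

P[0]: D(K, 27) = 138; 138 ⊕ 193 = 75.
P[1]: D(K, 174) = 39; 39 ⊕ 27 = 60.
P[2]: D(K, 192) = 84; 84 ⊕ 174 = 250.

P[0] = 75, P[1] = 60, P[2] = 250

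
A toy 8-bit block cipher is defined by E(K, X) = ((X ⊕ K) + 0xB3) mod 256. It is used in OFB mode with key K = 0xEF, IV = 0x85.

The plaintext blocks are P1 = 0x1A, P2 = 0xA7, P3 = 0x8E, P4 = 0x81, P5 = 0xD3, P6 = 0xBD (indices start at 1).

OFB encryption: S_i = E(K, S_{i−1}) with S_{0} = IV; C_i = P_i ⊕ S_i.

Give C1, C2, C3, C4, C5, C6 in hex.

C1 = 0x07, C2 = 0x02, C3 = 0x73, C4 = 0x44, C5 = 0x0E, C6 = 0x58

C1: S = E(K, 0x85) = 0x1D; 0x1A ⊕ 0x1D = 0x07.
C2: S = E(K, 0x1D) = 0xA5; 0xA7 ⊕ 0xA5 = 0x02.
C3: S = E(K, 0xA5) = 0xFD; 0x8E ⊕ 0xFD = 0x73.
C4: S = E(K, 0xFD) = 0xC5; 0x81 ⊕ 0xC5 = 0x44.
C5: S = E(K, 0xC5) = 0xDD; 0xD3 ⊕ 0xDD = 0x0E.
C6: S = E(K, 0xDD) = 0xE5; 0xBD ⊕ 0xE5 = 0x58.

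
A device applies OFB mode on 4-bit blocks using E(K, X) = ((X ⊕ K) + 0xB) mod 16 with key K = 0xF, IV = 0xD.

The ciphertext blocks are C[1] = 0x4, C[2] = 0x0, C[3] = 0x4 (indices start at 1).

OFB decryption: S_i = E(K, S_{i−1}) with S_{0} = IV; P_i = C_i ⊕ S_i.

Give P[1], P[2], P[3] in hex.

P[1]: S = E(K, 0xD) = 0xD; 0x4 ⊕ 0xD = 0x9.
P[2]: S = E(K, 0xD) = 0xD; 0x0 ⊕ 0xD = 0xD.
P[3]: S = E(K, 0xD) = 0xD; 0x4 ⊕ 0xD = 0x9.

P[1] = 0x9, P[2] = 0xD, P[3] = 0x9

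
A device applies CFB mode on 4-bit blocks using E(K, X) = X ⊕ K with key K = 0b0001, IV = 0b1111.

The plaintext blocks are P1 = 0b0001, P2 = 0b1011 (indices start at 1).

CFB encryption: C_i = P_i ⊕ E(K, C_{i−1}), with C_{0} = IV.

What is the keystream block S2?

C1: E(K, 0b1111) = 0b1110; 0b0001 ⊕ 0b1110 = 0b1111.
C2: E(K, 0b1111) = 0b1110; 0b1011 ⊕ 0b1110 = 0b0101.
So S2 = 0b1110.

0b1110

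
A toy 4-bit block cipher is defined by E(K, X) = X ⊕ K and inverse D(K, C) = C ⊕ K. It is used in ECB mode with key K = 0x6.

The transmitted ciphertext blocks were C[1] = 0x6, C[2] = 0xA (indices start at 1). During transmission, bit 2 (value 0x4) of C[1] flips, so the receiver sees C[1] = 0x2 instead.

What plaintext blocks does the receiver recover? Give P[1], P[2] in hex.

ECB decryption: P_i = D(K, C_i).
Only C[1] changed, to 0x2. In ECB, a change in C_i affects only P_i. Decrypting the received ciphertext:
P[1]: D(K, 0x2) = 0x4.
P[2]: D(K, 0xA) = 0xC.
Blocks that differ from the original plaintext: P[1].

P[1] = 0x4, P[2] = 0xC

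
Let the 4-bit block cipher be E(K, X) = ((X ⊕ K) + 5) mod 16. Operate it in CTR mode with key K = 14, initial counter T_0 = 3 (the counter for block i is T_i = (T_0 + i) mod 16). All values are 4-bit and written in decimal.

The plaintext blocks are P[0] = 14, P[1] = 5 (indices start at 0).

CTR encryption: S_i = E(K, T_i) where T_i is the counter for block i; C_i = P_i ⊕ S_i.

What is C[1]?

C[1] = 10

C[0]: T = 3, S = E(K, T) = 2; 14 ⊕ 2 = 12.
C[1]: T = 4, S = E(K, T) = 15; 5 ⊕ 15 = 10.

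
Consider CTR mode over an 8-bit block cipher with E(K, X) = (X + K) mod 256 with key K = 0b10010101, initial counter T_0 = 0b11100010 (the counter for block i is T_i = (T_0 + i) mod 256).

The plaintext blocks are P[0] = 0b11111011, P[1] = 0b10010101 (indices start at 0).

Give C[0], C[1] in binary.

CTR encryption: S_i = E(K, T_i) where T_i is the counter for block i; C_i = P_i ⊕ S_i.
C[0]: T = 0b11100010, S = E(K, T) = 0b01110111; 0b11111011 ⊕ 0b01110111 = 0b10001100.
C[1]: T = 0b11100011, S = E(K, T) = 0b01111000; 0b10010101 ⊕ 0b01111000 = 0b11101101.

C[0] = 0b10001100, C[1] = 0b11101101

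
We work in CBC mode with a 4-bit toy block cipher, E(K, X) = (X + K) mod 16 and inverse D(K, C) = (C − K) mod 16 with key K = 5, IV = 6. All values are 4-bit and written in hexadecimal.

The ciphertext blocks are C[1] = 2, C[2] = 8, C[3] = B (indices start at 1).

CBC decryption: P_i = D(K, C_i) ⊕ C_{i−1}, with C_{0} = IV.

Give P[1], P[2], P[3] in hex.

P[1] = B, P[2] = 1, P[3] = E

P[1]: D(K, 2) = D; D ⊕ 6 = B.
P[2]: D(K, 8) = 3; 3 ⊕ 2 = 1.
P[3]: D(K, B) = 6; 6 ⊕ 8 = E.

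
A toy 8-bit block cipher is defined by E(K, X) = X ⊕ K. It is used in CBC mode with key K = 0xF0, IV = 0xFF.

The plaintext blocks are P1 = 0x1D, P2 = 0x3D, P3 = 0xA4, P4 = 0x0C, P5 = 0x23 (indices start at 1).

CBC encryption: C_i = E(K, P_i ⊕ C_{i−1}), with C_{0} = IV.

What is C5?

C1: P1 ⊕ 0xFF = 0xE2; E(K, 0xE2) = 0x12.
C2: P2 ⊕ 0x12 = 0x2F; E(K, 0x2F) = 0xDF.
C3: P3 ⊕ 0xDF = 0x7B; E(K, 0x7B) = 0x8B.
C4: P4 ⊕ 0x8B = 0x87; E(K, 0x87) = 0x77.
C5: P5 ⊕ 0x77 = 0x54; E(K, 0x54) = 0xA4.

C5 = 0xA4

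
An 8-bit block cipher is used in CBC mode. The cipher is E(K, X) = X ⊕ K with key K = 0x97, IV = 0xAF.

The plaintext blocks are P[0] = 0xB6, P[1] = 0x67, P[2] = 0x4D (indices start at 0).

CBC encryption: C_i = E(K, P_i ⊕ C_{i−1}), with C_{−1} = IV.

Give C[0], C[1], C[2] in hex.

C[0]: P[0] ⊕ 0xAF = 0x19; E(K, 0x19) = 0x8E.
C[1]: P[1] ⊕ 0x8E = 0xE9; E(K, 0xE9) = 0x7E.
C[2]: P[2] ⊕ 0x7E = 0x33; E(K, 0x33) = 0xA4.

C[0] = 0x8E, C[1] = 0x7E, C[2] = 0xA4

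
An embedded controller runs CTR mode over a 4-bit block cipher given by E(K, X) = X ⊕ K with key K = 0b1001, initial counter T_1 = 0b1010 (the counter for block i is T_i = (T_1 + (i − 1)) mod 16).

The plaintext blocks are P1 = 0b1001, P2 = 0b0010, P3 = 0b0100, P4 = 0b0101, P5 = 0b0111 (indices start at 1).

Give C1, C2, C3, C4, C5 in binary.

CTR encryption: S_i = E(K, T_i) where T_i is the counter for block i; C_i = P_i ⊕ S_i.
C1: T = 0b1010, S = E(K, T) = 0b0011; 0b1001 ⊕ 0b0011 = 0b1010.
C2: T = 0b1011, S = E(K, T) = 0b0010; 0b0010 ⊕ 0b0010 = 0b0000.
C3: T = 0b1100, S = E(K, T) = 0b0101; 0b0100 ⊕ 0b0101 = 0b0001.
C4: T = 0b1101, S = E(K, T) = 0b0100; 0b0101 ⊕ 0b0100 = 0b0001.
C5: T = 0b1110, S = E(K, T) = 0b0111; 0b0111 ⊕ 0b0111 = 0b0000.

C1 = 0b1010, C2 = 0b0000, C3 = 0b0001, C4 = 0b0001, C5 = 0b0000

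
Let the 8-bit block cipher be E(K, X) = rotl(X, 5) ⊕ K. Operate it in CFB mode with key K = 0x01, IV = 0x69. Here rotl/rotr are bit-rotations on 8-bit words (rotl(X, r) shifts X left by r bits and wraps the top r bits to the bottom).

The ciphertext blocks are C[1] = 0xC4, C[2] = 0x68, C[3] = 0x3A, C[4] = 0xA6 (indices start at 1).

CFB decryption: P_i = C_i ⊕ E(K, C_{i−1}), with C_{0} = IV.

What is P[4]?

P[4]: E(K, 0x3A) = 0x46; 0xA6 ⊕ 0x46 = 0xE0.

P[4] = 0xE0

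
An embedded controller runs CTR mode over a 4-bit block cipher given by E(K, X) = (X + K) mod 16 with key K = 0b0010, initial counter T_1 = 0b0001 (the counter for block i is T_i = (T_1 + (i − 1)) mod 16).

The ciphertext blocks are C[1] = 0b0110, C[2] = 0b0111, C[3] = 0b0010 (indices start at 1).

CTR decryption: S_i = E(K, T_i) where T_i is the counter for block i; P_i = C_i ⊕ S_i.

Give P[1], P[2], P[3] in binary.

P[1]: T = 0b0001, S = E(K, T) = 0b0011; 0b0110 ⊕ 0b0011 = 0b0101.
P[2]: T = 0b0010, S = E(K, T) = 0b0100; 0b0111 ⊕ 0b0100 = 0b0011.
P[3]: T = 0b0011, S = E(K, T) = 0b0101; 0b0010 ⊕ 0b0101 = 0b0111.

P[1] = 0b0101, P[2] = 0b0011, P[3] = 0b0111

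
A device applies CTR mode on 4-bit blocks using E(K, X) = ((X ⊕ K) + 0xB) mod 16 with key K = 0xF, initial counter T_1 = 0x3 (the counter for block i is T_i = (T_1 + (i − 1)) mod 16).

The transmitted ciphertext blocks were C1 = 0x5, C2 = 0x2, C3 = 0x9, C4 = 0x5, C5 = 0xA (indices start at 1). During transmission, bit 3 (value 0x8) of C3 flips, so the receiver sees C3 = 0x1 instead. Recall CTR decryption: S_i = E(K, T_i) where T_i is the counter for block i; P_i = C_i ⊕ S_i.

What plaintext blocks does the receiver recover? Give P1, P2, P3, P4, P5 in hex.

Only C3 changed, to 0x1. In CTR, a change in C_i flips the same bit in P_i only; the keystream is unaffected. Decrypting the received ciphertext:
P1: T = 0x3, S = E(K, T) = 0x7; 0x5 ⊕ 0x7 = 0x2.
P2: T = 0x4, S = E(K, T) = 0x6; 0x2 ⊕ 0x6 = 0x4.
P3: T = 0x5, S = E(K, T) = 0x5; 0x1 ⊕ 0x5 = 0x4.
P4: T = 0x6, S = E(K, T) = 0x4; 0x5 ⊕ 0x4 = 0x1.
P5: T = 0x7, S = E(K, T) = 0x3; 0xA ⊕ 0x3 = 0x9.
Blocks that differ from the original plaintext: P3.

P1 = 0x2, P2 = 0x4, P3 = 0x4, P4 = 0x1, P5 = 0x9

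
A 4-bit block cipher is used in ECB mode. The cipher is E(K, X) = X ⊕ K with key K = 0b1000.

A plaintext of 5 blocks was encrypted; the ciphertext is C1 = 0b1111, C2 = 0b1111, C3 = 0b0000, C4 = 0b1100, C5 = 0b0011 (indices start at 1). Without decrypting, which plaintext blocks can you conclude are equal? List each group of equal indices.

P1 = P2

ECB encrypts each block independently with the same key, so equal ciphertext blocks imply equal plaintext blocks.
C1 = C2 = 0b1111, so P1 = P2.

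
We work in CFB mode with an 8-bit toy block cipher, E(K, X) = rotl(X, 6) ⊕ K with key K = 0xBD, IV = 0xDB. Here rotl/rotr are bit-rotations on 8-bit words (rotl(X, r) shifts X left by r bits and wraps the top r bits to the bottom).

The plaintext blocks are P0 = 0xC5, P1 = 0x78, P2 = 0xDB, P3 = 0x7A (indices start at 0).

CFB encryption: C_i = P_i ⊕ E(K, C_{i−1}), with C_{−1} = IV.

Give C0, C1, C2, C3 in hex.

C0 = 0x8E, C1 = 0x66, C2 = 0xFF, C3 = 0x38

C0: E(K, 0xDB) = 0x4B; 0xC5 ⊕ 0x4B = 0x8E.
C1: E(K, 0x8E) = 0x1E; 0x78 ⊕ 0x1E = 0x66.
C2: E(K, 0x66) = 0x24; 0xDB ⊕ 0x24 = 0xFF.
C3: E(K, 0xFF) = 0x42; 0x7A ⊕ 0x42 = 0x38.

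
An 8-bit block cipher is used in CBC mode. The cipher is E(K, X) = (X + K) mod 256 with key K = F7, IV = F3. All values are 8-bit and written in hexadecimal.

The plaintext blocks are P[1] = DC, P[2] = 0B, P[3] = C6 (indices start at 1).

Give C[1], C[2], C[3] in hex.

CBC encryption: C_i = E(K, P_i ⊕ C_{i−1}), with C_{0} = IV.
C[1]: P[1] ⊕ F3 = 2F; E(K, 2F) = 26.
C[2]: P[2] ⊕ 26 = 2D; E(K, 2D) = 24.
C[3]: P[3] ⊕ 24 = E2; E(K, E2) = D9.

C[1] = 26, C[2] = 24, C[3] = D9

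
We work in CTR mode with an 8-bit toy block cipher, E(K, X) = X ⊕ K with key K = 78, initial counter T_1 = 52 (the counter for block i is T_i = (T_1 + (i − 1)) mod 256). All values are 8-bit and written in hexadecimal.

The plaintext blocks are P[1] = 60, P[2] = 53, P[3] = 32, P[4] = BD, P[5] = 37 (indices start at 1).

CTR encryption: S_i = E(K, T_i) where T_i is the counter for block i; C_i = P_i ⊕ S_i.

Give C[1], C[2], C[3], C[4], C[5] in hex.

C[1]: T = 52, S = E(K, T) = 2A; 60 ⊕ 2A = 4A.
C[2]: T = 53, S = E(K, T) = 2B; 53 ⊕ 2B = 78.
C[3]: T = 54, S = E(K, T) = 2C; 32 ⊕ 2C = 1E.
C[4]: T = 55, S = E(K, T) = 2D; BD ⊕ 2D = 90.
C[5]: T = 56, S = E(K, T) = 2E; 37 ⊕ 2E = 19.

C[1] = 4A, C[2] = 78, C[3] = 1E, C[4] = 90, C[5] = 19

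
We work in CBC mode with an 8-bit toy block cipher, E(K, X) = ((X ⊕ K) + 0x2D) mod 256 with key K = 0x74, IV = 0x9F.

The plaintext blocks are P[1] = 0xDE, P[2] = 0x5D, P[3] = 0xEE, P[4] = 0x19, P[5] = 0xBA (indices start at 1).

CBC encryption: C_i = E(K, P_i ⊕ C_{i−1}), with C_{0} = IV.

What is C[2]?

C[2] = 0x78

C[1]: P[1] ⊕ 0x9F = 0x41; E(K, 0x41) = 0x62.
C[2]: P[2] ⊕ 0x62 = 0x3F; E(K, 0x3F) = 0x78.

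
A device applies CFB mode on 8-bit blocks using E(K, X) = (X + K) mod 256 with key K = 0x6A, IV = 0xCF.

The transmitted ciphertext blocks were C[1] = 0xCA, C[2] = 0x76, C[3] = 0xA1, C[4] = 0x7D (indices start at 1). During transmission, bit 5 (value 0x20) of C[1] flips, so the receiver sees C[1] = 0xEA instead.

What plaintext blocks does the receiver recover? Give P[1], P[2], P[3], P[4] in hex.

P[1] = 0xD3, P[2] = 0x22, P[3] = 0x41, P[4] = 0x76

CFB decryption: P_i = C_i ⊕ E(K, C_{i−1}), with C_{0} = IV.
Only C[1] changed, to 0xEA. In CFB, a change in C_i flips the same bit in P_i and garbles P_{i+1}. Decrypting the received ciphertext:
P[1]: E(K, 0xCF) = 0x39; 0xEA ⊕ 0x39 = 0xD3.
P[2]: E(K, 0xEA) = 0x54; 0x76 ⊕ 0x54 = 0x22.
P[3]: E(K, 0x76) = 0xE0; 0xA1 ⊕ 0xE0 = 0x41.
P[4]: E(K, 0xA1) = 0x0B; 0x7D ⊕ 0x0B = 0x76.
Blocks that differ from the original plaintext: P[1], P[2].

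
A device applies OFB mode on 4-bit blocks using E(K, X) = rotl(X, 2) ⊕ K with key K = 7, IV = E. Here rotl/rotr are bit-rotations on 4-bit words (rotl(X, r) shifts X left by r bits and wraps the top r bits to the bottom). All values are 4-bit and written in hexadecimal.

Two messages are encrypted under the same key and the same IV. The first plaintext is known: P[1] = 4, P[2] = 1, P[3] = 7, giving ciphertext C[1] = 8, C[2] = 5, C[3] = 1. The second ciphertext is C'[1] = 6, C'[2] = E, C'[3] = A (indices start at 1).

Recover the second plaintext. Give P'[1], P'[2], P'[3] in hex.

In OFB with a reused IV, both messages share the same keystream S_i, so C_i ⊕ C'_i = P_i ⊕ P'_i and thus P'_i = P_i ⊕ C_i ⊕ C'_i.
P'[1]: 4 ⊕ 8 ⊕ 6 = A.
P'[2]: 1 ⊕ 5 ⊕ E = A.
P'[3]: 7 ⊕ 1 ⊕ A = C.

P'[1] = A, P'[2] = A, P'[3] = C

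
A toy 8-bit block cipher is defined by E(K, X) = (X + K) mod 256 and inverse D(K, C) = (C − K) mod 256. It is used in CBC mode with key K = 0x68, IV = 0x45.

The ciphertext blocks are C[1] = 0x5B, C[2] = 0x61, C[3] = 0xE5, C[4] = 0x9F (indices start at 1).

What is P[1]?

CBC decryption: P_i = D(K, C_i) ⊕ C_{i−1}, with C_{0} = IV.
P[1]: D(K, 0x5B) = 0xF3; 0xF3 ⊕ 0x45 = 0xB6.

P[1] = 0xB6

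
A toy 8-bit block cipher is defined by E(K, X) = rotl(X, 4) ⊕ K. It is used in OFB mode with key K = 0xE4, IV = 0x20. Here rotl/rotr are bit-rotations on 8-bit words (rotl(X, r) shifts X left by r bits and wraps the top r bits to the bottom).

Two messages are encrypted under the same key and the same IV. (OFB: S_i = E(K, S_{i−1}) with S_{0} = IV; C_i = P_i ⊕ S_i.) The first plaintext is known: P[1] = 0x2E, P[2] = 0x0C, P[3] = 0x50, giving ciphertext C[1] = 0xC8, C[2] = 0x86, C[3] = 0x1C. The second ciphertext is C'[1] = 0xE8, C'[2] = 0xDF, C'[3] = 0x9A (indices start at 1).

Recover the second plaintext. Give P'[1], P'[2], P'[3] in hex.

P'[1] = 0x0E, P'[2] = 0x55, P'[3] = 0xD6

In OFB with a reused IV, both messages share the same keystream S_i, so C_i ⊕ C'_i = P_i ⊕ P'_i and thus P'_i = P_i ⊕ C_i ⊕ C'_i.
P'[1]: 0x2E ⊕ 0xC8 ⊕ 0xE8 = 0x0E.
P'[2]: 0x0C ⊕ 0x86 ⊕ 0xDF = 0x55.
P'[3]: 0x50 ⊕ 0x1C ⊕ 0x9A = 0xD6.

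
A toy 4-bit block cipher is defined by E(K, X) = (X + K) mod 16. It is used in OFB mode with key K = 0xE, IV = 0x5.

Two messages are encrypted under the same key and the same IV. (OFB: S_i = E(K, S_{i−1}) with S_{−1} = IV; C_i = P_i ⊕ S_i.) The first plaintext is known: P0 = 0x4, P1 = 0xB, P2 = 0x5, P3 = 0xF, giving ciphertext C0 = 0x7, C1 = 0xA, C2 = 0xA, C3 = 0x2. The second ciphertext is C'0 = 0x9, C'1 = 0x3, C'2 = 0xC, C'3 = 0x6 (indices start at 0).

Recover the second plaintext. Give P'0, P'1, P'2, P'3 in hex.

P'0 = 0xA, P'1 = 0x2, P'2 = 0x3, P'3 = 0xB

In OFB with a reused IV, both messages share the same keystream S_i, so C_i ⊕ C'_i = P_i ⊕ P'_i and thus P'_i = P_i ⊕ C_i ⊕ C'_i.
P'0: 0x4 ⊕ 0x7 ⊕ 0x9 = 0xA.
P'1: 0xB ⊕ 0xA ⊕ 0x3 = 0x2.
P'2: 0x5 ⊕ 0xA ⊕ 0xC = 0x3.
P'3: 0xF ⊕ 0x2 ⊕ 0x6 = 0xB.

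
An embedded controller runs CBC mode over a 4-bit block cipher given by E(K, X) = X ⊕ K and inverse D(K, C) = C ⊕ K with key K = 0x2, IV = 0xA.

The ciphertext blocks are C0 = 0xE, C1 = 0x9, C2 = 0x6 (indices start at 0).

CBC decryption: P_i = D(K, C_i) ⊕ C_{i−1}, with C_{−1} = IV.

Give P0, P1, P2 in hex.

P0 = 0x6, P1 = 0x5, P2 = 0xD

P0: D(K, 0xE) = 0xC; 0xC ⊕ 0xA = 0x6.
P1: D(K, 0x9) = 0xB; 0xB ⊕ 0xE = 0x5.
P2: D(K, 0x6) = 0x4; 0x4 ⊕ 0x9 = 0xD.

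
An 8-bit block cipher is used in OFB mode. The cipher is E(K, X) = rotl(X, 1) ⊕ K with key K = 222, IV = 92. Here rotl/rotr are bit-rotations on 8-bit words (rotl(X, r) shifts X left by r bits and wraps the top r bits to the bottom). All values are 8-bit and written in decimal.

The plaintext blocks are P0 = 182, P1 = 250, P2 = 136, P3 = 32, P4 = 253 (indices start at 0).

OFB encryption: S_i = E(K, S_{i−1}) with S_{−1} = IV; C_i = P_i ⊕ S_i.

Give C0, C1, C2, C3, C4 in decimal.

C0: S = E(K, 92) = 102; 182 ⊕ 102 = 208.
C1: S = E(K, 102) = 18; 250 ⊕ 18 = 232.
C2: S = E(K, 18) = 250; 136 ⊕ 250 = 114.
C3: S = E(K, 250) = 43; 32 ⊕ 43 = 11.
C4: S = E(K, 43) = 136; 253 ⊕ 136 = 117.

C0 = 208, C1 = 232, C2 = 114, C3 = 11, C4 = 117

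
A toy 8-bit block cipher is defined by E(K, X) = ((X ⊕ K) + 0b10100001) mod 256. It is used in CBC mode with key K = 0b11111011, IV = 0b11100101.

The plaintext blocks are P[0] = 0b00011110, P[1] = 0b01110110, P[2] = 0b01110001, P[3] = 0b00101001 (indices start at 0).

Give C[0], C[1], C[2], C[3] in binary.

C[0] = 0b10100001, C[1] = 0b11001101, C[2] = 0b11101000, C[3] = 0b11011011

CBC encryption: C_i = E(K, P_i ⊕ C_{i−1}), with C_{−1} = IV.
C[0]: P[0] ⊕ 0b11100101 = 0b11111011; E(K, 0b11111011) = 0b10100001.
C[1]: P[1] ⊕ 0b10100001 = 0b11010111; E(K, 0b11010111) = 0b11001101.
C[2]: P[2] ⊕ 0b11001101 = 0b10111100; E(K, 0b10111100) = 0b11101000.
C[3]: P[3] ⊕ 0b11101000 = 0b11000001; E(K, 0b11000001) = 0b11011011.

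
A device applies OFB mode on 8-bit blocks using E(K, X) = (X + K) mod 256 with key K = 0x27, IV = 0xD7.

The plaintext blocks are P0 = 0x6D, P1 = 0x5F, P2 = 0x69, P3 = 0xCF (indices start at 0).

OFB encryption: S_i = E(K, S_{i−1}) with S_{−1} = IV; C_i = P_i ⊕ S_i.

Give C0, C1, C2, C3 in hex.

C0 = 0x93, C1 = 0x7A, C2 = 0x25, C3 = 0xBC

C0: S = E(K, 0xD7) = 0xFE; 0x6D ⊕ 0xFE = 0x93.
C1: S = E(K, 0xFE) = 0x25; 0x5F ⊕ 0x25 = 0x7A.
C2: S = E(K, 0x25) = 0x4C; 0x69 ⊕ 0x4C = 0x25.
C3: S = E(K, 0x4C) = 0x73; 0xCF ⊕ 0x73 = 0xBC.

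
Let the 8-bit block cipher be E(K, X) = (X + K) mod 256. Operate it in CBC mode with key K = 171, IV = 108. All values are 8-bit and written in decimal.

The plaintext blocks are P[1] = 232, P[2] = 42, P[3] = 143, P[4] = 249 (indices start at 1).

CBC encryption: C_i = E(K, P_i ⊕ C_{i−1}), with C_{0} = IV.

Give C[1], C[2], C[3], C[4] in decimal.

C[1]: P[1] ⊕ 108 = 132; E(K, 132) = 47.
C[2]: P[2] ⊕ 47 = 5; E(K, 5) = 176.
C[3]: P[3] ⊕ 176 = 63; E(K, 63) = 234.
C[4]: P[4] ⊕ 234 = 19; E(K, 19) = 190.

C[1] = 47, C[2] = 176, C[3] = 234, C[4] = 190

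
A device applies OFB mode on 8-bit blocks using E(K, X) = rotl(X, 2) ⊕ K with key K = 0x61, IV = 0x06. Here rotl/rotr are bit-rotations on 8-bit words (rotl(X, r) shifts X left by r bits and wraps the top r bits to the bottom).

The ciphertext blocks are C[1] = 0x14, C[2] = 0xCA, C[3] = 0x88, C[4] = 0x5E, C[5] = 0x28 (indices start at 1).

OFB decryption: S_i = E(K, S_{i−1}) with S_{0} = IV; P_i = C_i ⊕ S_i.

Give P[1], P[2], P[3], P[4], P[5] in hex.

P[1]: S = E(K, 0x06) = 0x79; 0x14 ⊕ 0x79 = 0x6D.
P[2]: S = E(K, 0x79) = 0x84; 0xCA ⊕ 0x84 = 0x4E.
P[3]: S = E(K, 0x84) = 0x73; 0x88 ⊕ 0x73 = 0xFB.
P[4]: S = E(K, 0x73) = 0xAC; 0x5E ⊕ 0xAC = 0xF2.
P[5]: S = E(K, 0xAC) = 0xD3; 0x28 ⊕ 0xD3 = 0xFB.

P[1] = 0x6D, P[2] = 0x4E, P[3] = 0xFB, P[4] = 0xF2, P[5] = 0xFB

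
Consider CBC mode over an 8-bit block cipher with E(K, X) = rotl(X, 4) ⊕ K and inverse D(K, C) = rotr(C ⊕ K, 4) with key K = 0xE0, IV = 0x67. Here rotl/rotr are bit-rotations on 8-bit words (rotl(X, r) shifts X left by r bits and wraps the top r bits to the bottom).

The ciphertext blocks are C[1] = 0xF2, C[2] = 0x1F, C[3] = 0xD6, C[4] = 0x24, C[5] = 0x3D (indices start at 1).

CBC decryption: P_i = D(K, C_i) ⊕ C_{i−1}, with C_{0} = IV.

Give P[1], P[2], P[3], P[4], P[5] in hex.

P[1]: D(K, 0xF2) = 0x21; 0x21 ⊕ 0x67 = 0x46.
P[2]: D(K, 0x1F) = 0xFF; 0xFF ⊕ 0xF2 = 0x0D.
P[3]: D(K, 0xD6) = 0x63; 0x63 ⊕ 0x1F = 0x7C.
P[4]: D(K, 0x24) = 0x4C; 0x4C ⊕ 0xD6 = 0x9A.
P[5]: D(K, 0x3D) = 0xDD; 0xDD ⊕ 0x24 = 0xF9.

P[1] = 0x46, P[2] = 0x0D, P[3] = 0x7C, P[4] = 0x9A, P[5] = 0xF9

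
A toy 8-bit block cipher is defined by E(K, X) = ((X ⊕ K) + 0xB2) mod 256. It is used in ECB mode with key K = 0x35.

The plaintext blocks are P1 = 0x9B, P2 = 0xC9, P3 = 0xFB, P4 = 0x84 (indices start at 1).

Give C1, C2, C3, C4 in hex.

C1 = 0x60, C2 = 0xAE, C3 = 0x80, C4 = 0x63

ECB encryption: C_i = E(K, P_i).
C1: E(K, 0x9B) = 0x60.
C2: E(K, 0xC9) = 0xAE.
C3: E(K, 0xFB) = 0x80.
C4: E(K, 0x84) = 0x63.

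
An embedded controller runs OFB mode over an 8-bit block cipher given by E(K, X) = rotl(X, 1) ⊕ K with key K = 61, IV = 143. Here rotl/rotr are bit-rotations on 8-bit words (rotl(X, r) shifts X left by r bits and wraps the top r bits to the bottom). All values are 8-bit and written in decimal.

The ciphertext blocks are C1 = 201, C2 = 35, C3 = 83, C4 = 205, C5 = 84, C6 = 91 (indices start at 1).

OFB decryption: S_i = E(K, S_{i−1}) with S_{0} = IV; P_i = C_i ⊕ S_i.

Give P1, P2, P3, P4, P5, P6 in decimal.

P1: S = E(K, 143) = 34; 201 ⊕ 34 = 235.
P2: S = E(K, 34) = 121; 35 ⊕ 121 = 90.
P3: S = E(K, 121) = 207; 83 ⊕ 207 = 156.
P4: S = E(K, 207) = 162; 205 ⊕ 162 = 111.
P5: S = E(K, 162) = 120; 84 ⊕ 120 = 44.
P6: S = E(K, 120) = 205; 91 ⊕ 205 = 150.

P1 = 235, P2 = 90, P3 = 156, P4 = 111, P5 = 44, P6 = 150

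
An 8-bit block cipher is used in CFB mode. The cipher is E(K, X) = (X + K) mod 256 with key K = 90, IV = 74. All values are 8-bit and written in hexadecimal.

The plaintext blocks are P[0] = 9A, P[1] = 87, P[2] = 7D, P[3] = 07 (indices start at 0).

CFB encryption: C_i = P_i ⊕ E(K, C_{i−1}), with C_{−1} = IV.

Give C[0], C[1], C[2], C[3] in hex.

C[0] = 9E, C[1] = A9, C[2] = 44, C[3] = D3

C[0]: E(K, 74) = 04; 9A ⊕ 04 = 9E.
C[1]: E(K, 9E) = 2E; 87 ⊕ 2E = A9.
C[2]: E(K, A9) = 39; 7D ⊕ 39 = 44.
C[3]: E(K, 44) = D4; 07 ⊕ D4 = D3.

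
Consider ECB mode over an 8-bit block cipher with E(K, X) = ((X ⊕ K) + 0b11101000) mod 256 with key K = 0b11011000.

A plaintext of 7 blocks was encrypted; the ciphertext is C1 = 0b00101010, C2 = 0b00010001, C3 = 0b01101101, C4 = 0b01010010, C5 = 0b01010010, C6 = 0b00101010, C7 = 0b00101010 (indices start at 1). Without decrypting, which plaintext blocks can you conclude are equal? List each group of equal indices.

P1 = P6 = P7; P4 = P5

ECB encrypts each block independently with the same key, so equal ciphertext blocks imply equal plaintext blocks.
C1 = C6 = C7 = 0b00101010, so P1 = P6 = P7.
C4 = C5 = 0b01010010, so P4 = P5.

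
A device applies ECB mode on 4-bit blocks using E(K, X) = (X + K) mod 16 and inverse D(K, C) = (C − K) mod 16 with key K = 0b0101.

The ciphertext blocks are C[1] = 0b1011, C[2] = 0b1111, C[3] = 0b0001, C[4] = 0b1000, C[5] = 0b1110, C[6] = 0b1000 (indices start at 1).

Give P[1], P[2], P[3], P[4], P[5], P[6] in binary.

ECB decryption: P_i = D(K, C_i).
P[1]: D(K, 0b1011) = 0b0110.
P[2]: D(K, 0b1111) = 0b1010.
P[3]: D(K, 0b0001) = 0b1100.
P[4]: D(K, 0b1000) = 0b0011.
P[5]: D(K, 0b1110) = 0b1001.
P[6]: D(K, 0b1000) = 0b0011.

P[1] = 0b0110, P[2] = 0b1010, P[3] = 0b1100, P[4] = 0b0011, P[5] = 0b1001, P[6] = 0b0011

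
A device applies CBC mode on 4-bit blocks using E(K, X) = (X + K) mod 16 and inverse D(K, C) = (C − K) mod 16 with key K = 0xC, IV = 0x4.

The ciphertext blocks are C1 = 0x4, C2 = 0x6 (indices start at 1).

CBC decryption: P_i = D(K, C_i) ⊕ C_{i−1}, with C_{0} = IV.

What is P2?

P2 = 0xE

P2: D(K, 0x6) = 0xA; 0xA ⊕ 0x4 = 0xE.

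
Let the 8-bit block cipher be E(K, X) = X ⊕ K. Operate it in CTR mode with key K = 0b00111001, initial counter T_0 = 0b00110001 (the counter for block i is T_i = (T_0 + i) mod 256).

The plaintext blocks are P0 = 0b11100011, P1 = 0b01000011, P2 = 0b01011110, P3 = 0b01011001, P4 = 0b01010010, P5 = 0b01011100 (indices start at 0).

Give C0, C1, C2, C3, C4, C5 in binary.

C0 = 0b11101011, C1 = 0b01001000, C2 = 0b01010100, C3 = 0b01010100, C4 = 0b01011110, C5 = 0b01010011

CTR encryption: S_i = E(K, T_i) where T_i is the counter for block i; C_i = P_i ⊕ S_i.
C0: T = 0b00110001, S = E(K, T) = 0b00001000; 0b11100011 ⊕ 0b00001000 = 0b11101011.
C1: T = 0b00110010, S = E(K, T) = 0b00001011; 0b01000011 ⊕ 0b00001011 = 0b01001000.
C2: T = 0b00110011, S = E(K, T) = 0b00001010; 0b01011110 ⊕ 0b00001010 = 0b01010100.
C3: T = 0b00110100, S = E(K, T) = 0b00001101; 0b01011001 ⊕ 0b00001101 = 0b01010100.
C4: T = 0b00110101, S = E(K, T) = 0b00001100; 0b01010010 ⊕ 0b00001100 = 0b01011110.
C5: T = 0b00110110, S = E(K, T) = 0b00001111; 0b01011100 ⊕ 0b00001111 = 0b01010011.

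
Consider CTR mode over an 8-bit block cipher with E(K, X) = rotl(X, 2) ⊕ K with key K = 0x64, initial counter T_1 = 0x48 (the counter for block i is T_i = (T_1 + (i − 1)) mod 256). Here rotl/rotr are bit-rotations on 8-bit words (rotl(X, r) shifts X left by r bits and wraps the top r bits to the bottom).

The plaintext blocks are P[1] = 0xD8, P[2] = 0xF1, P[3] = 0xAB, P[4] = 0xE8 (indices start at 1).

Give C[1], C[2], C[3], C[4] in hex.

C[1] = 0x9D, C[2] = 0xB0, C[3] = 0xE6, C[4] = 0xA1

CTR encryption: S_i = E(K, T_i) where T_i is the counter for block i; C_i = P_i ⊕ S_i.
C[1]: T = 0x48, S = E(K, T) = 0x45; 0xD8 ⊕ 0x45 = 0x9D.
C[2]: T = 0x49, S = E(K, T) = 0x41; 0xF1 ⊕ 0x41 = 0xB0.
C[3]: T = 0x4A, S = E(K, T) = 0x4D; 0xAB ⊕ 0x4D = 0xE6.
C[4]: T = 0x4B, S = E(K, T) = 0x49; 0xE8 ⊕ 0x49 = 0xA1.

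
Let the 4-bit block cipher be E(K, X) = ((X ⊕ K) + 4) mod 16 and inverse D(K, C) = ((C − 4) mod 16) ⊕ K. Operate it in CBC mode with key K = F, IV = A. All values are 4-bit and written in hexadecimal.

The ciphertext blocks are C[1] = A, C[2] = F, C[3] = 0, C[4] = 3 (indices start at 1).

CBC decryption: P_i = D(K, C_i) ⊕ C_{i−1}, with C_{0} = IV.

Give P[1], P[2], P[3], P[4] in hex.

P[1]: D(K, A) = 9; 9 ⊕ A = 3.
P[2]: D(K, F) = 4; 4 ⊕ A = E.
P[3]: D(K, 0) = 3; 3 ⊕ F = C.
P[4]: D(K, 3) = 0; 0 ⊕ 0 = 0.

P[1] = 3, P[2] = E, P[3] = C, P[4] = 0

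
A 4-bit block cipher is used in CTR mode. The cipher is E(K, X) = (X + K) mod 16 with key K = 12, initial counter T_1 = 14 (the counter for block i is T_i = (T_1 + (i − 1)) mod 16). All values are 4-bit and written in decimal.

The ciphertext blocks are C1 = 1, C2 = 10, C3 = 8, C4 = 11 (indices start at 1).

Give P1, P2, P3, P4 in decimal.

CTR decryption: S_i = E(K, T_i) where T_i is the counter for block i; P_i = C_i ⊕ S_i.
P1: T = 14, S = E(K, T) = 10; 1 ⊕ 10 = 11.
P2: T = 15, S = E(K, T) = 11; 10 ⊕ 11 = 1.
P3: T = 0, S = E(K, T) = 12; 8 ⊕ 12 = 4.
P4: T = 1, S = E(K, T) = 13; 11 ⊕ 13 = 6.

P1 = 11, P2 = 1, P3 = 4, P4 = 6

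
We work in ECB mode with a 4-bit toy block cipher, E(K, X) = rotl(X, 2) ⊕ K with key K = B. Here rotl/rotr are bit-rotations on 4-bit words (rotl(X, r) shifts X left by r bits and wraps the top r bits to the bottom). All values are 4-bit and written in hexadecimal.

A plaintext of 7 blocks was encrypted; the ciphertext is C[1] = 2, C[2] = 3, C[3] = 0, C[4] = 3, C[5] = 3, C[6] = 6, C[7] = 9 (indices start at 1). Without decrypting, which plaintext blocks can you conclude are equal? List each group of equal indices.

ECB encrypts each block independently with the same key, so equal ciphertext blocks imply equal plaintext blocks.
C[2] = C[4] = C[5] = 3, so P[2] = P[4] = P[5].

P[2] = P[4] = P[5]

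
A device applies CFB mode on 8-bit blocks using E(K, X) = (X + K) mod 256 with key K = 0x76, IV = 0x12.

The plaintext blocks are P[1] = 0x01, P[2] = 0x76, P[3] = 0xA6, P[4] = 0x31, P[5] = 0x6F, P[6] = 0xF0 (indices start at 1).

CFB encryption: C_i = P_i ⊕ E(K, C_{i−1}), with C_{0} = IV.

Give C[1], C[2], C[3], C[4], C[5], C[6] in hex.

C[1] = 0x89, C[2] = 0x89, C[3] = 0x59, C[4] = 0xFE, C[5] = 0x1B, C[6] = 0x61

C[1]: E(K, 0x12) = 0x88; 0x01 ⊕ 0x88 = 0x89.
C[2]: E(K, 0x89) = 0xFF; 0x76 ⊕ 0xFF = 0x89.
C[3]: E(K, 0x89) = 0xFF; 0xA6 ⊕ 0xFF = 0x59.
C[4]: E(K, 0x59) = 0xCF; 0x31 ⊕ 0xCF = 0xFE.
C[5]: E(K, 0xFE) = 0x74; 0x6F ⊕ 0x74 = 0x1B.
C[6]: E(K, 0x1B) = 0x91; 0xF0 ⊕ 0x91 = 0x61.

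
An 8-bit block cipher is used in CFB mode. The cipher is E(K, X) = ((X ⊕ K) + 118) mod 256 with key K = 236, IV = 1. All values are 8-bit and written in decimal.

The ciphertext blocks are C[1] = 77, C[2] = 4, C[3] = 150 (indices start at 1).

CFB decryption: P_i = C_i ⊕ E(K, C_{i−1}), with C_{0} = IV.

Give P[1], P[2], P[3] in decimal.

P[1] = 46, P[2] = 19, P[3] = 200

P[1]: E(K, 1) = 99; 77 ⊕ 99 = 46.
P[2]: E(K, 77) = 23; 4 ⊕ 23 = 19.
P[3]: E(K, 4) = 94; 150 ⊕ 94 = 200.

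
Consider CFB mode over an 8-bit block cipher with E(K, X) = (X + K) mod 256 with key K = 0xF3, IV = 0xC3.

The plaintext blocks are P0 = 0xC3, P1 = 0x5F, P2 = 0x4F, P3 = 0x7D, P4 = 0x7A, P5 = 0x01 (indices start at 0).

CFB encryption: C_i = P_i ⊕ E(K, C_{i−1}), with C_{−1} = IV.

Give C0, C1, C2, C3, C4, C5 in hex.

C0: E(K, 0xC3) = 0xB6; 0xC3 ⊕ 0xB6 = 0x75.
C1: E(K, 0x75) = 0x68; 0x5F ⊕ 0x68 = 0x37.
C2: E(K, 0x37) = 0x2A; 0x4F ⊕ 0x2A = 0x65.
C3: E(K, 0x65) = 0x58; 0x7D ⊕ 0x58 = 0x25.
C4: E(K, 0x25) = 0x18; 0x7A ⊕ 0x18 = 0x62.
C5: E(K, 0x62) = 0x55; 0x01 ⊕ 0x55 = 0x54.

C0 = 0x75, C1 = 0x37, C2 = 0x65, C3 = 0x25, C4 = 0x62, C5 = 0x54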